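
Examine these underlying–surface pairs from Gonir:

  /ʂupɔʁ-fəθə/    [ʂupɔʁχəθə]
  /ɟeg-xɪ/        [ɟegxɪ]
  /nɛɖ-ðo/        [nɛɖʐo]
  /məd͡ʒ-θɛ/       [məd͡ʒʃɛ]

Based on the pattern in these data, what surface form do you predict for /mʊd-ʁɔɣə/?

[mʊdzɔɣə]

The data show progressive place assimilation: /f/ → [χ] after /ʁ/; /ð/ → [ʐ] after /ɖ/; /θ/ → [ʃ] after /d͡ʒ/. In each pair only place changes, matching the preceding consonant, while manner and voice stay constant.
Nothing changes in [ɟegxɪ]: there the adjacent consonants already agree in place (/x/ and /g/ are both velar), so this form is consistent with the same rule.
The rule targets /ʁ/ (voiced uvular fricative), which sits after the trigger /d/ (alveolar).
Changing only its place to alveolar gives [z] — the voiced alveolar fricative.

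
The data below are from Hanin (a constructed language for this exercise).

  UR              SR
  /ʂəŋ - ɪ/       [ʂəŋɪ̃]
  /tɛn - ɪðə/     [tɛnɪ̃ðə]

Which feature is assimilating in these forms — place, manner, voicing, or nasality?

The vowel /ɪ/ surfaces as nasalised [ɪ̃] next to the preceding nasal /ŋ/ — it has acquired the [+nasal] feature of its neighbour.
The other form shows the same pattern: /ɪ/ → [ɪ̃] after /n/ — each time a vowel is nasalised next to a preceding nasal.

nasality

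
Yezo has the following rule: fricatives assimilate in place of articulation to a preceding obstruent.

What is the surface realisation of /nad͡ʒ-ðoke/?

/ð/ is a voiced dental fricative. The preceding trigger /d͡ʒ/ is postalveolar, so /ð/ must become postalveolar as well.
The voiced postalveolar fricative is [ʒ], so /ð/ → [ʒ].

[nad͡ʒʒoke]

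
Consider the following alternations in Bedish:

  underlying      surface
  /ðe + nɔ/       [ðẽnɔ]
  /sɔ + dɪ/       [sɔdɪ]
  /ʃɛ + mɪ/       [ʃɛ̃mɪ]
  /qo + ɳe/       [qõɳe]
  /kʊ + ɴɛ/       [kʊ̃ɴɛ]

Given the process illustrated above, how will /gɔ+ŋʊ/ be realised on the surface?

[gɔ̃ŋʊ]

The data show regressive nasality assimilation (vowel nasalisation): /e/ → [ẽ] before /n/; /ɛ/ → [ɛ̃] before /m/; /o/ → [õ] before /ɳ/; /ʊ/ → [ʊ̃] before /ɴ/ — a vowel is nasalised by an immediately following nasal consonant.
No change occurs in [sɔdɪ] because the vowel at the boundary is adjacent to an oral consonant, not a nasal (/ɔ/ next to /d/).
The vowel /ɔ/ is adjacent to the following nasal /ŋ/, so it acquires [+nasal] and surfaces as [ɔ̃].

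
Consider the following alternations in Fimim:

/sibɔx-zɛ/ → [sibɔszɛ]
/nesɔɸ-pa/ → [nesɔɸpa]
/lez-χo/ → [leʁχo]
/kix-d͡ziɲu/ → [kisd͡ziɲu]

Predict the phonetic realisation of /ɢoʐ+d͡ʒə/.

[ɢoʒd͡ʒə]

The data show regressive place assimilation: /x/ → [s] before /z/; /z/ → [ʁ] before /χ/; /x/ → [s] before /d͡z/. In each pair only place changes, matching the following consonant, while manner and voice stay constant.
No alternation appears in [nesɔɸpa]: there the adjacent consonants already agree in place (/ɸ/ and /p/ are both bilabial), so this form is consistent with the same rule.
/ʐ/ is a voiced retroflex fricative. The following trigger /d͡ʒ/ is postalveolar, so /ʐ/ must become postalveolar as well.
A voiced postalveolar fricative is [ʒ], so the surface segment is [ʒ].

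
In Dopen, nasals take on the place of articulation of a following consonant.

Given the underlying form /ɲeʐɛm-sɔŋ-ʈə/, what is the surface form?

The rule targets /m/ (voiced bilabial nasal), which sits before the trigger /s/ (alveolar).
The voiced alveolar nasal is [n], so /m/ → [n].
The same rule applies at the second boundary: /ŋ/ → [ɳ] next to /ʈ/.

[ɲeʐɛnsɔɳʈə]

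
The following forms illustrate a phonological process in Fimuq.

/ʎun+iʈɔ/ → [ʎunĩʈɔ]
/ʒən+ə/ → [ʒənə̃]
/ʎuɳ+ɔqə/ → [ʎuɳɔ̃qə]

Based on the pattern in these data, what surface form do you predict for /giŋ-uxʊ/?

[giŋũxʊ]

The data show progressive nasality assimilation (vowel nasalisation): /i/ → [ĩ] after /n/; /ə/ → [ə̃] after /n/; /ɔ/ → [ɔ̃] after /ɳ/ — a vowel is nasalised by an immediately preceding nasal consonant.
/u/ sits next to the nasal /ŋ/ and is therefore nasalised to [ũ].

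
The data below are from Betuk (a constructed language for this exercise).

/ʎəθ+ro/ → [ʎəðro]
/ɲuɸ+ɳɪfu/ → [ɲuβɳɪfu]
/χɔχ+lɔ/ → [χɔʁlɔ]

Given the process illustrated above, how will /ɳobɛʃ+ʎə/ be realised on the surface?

The data show regressive voicing assimilation: /θ/ → [ð] before /r/; /ɸ/ → [β] before /ɳ/; /χ/ → [ʁ] before /l/. In each pair only voicing changes, matching the following consonant, while place and manner stay constant.
The rule targets /ʃ/ (voiceless postalveolar fricative), which sits before the trigger /ʎ/ (voiced).
A voiced postalveolar fricative is [ʒ], so the surface segment is [ʒ].

[ɳobɛʒʎə]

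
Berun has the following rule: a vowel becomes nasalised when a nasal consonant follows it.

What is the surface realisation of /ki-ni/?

The vowel /i/ is adjacent to the following nasal /n/, so it acquires [+nasal] and surfaces as [ĩ].

[kĩni]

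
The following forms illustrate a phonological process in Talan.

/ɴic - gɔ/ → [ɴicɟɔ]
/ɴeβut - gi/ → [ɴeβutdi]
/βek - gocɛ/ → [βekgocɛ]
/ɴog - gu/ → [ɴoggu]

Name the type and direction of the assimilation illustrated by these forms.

The segment that alternates is /g/, which surfaces as [ɟ] when adjacent to /c/.
/g/ is velar while /c/ is palatal; the output [ɟ] is palatal, matching the trigger — so the feature that spreads is place.
Manner and voice are unchanged, so the assimilation is partial, not total.
The same holds elsewhere in the data: /g/ → [d] after /t/ (velar → alveolar, matching alveolar) — only place changes, and always toward the preceding segment.
No alternation appears in [βekgocɛ], [ɴoggu]: there the adjacent consonants already agree in place (/g/ and /k/ are both velar; /g/ and /g/ are both velar), so these forms are consistent with the same rule.
Since the segment that changes follows the conditioning segment, the assimilation is progressive.

progressive place assimilation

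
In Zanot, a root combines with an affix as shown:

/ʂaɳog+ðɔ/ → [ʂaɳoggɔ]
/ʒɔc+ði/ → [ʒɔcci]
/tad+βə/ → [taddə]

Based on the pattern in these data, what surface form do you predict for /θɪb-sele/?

[θɪbbele]

The data show progressive total assimilation (/ð/ → [g] after /g/; /ð/ → [c] after /c/; /β/ → [d] after /d/): in every case the target segment becomes identical to its preceding neighbour, copying more than a single feature.
/s/ is the segment targeted by the rule; it sits immediately after /b/, so it assimilates completely and surfaces as [b].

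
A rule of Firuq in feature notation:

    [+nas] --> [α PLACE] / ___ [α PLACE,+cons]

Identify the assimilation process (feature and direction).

regressive place assimilation

The shared variable α links the value of the place features (abbreviated [PLACE]) on the target to the same value on the neighbouring segment, so place is the feature that assimilates.
Since the environment is written after the underscore, the trigger follows the target; the direction is regressive.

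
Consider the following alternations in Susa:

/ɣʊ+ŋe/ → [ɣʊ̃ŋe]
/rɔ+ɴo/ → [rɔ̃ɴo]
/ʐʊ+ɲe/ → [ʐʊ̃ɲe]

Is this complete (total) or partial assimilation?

The vowel /ʊ/ surfaces as nasalised [ʊ̃] next to the following nasal /ŋ/ — it has acquired the [+nasal] feature of its neighbour.
Likewise in the remaining data: /ɔ/ → [ɔ̃] before /ɴ/; /ʊ/ → [ʊ̃] before /ɲ/ — each time a vowel is nasalised next to a following nasal.

partial assimilation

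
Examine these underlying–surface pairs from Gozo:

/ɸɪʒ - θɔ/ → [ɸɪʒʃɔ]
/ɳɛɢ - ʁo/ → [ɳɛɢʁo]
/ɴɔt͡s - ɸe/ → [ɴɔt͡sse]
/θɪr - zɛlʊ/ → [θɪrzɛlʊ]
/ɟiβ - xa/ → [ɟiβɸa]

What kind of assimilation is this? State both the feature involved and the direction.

The segment that alternates is /θ/, which surfaces as [ʃ] when adjacent to /ʒ/.
/θ/ is dental while /ʒ/ is postalveolar; the output [ʃ] is postalveolar, matching the trigger — so the feature that spreads is place.
Manner and voice are unchanged, so the assimilation is partial, not total.
The other alternating forms pattern the same way: /ɸ/ → [s] after /t͡s/ (bilabial → alveolar, matching alveolar); /x/ → [ɸ] after /β/ (velar → bilabial, matching bilabial) — only place changes, and always toward the preceding segment.
No alternation appears in [ɳɛɢʁo], [θɪrzɛlʊ]: there the adjacent consonants already agree in place (/ʁ/ and /ɢ/ are both uvular; /z/ and /r/ are both alveolar), so these forms are consistent with the same rule.
The trigger is the preceding segment, so the direction is progressive (perseverative).

progressive place assimilation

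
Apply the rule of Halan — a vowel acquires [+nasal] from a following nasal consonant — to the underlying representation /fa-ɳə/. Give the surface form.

[fãɳə]

The vowel /a/ is adjacent to the following nasal /ɳ/, so it acquires [+nasal] and surfaces as [ã].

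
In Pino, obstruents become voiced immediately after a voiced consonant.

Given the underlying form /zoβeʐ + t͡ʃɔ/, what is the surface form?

[zoβeʐd͡ʒɔ]

/t͡ʃ/ is a voiceless postalveolar affricate. The preceding trigger /ʐ/ is voiced, so /t͡ʃ/ must become voiced as well.
Changing only its voicing to voiced gives [d͡ʒ] — the voiced postalveolar affricate.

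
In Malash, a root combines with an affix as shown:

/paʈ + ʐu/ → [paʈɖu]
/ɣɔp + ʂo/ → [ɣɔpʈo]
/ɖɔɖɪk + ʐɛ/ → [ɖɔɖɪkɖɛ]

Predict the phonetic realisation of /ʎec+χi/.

The data show progressive manner assimilation: /ʐ/ → [ɖ] after /ʈ/; /ʂ/ → [ʈ] after /p/; /ʐ/ → [ɖ] after /k/. In each pair only manner changes, matching the preceding consonant, while place and voice stay constant.
The rule targets /χ/ (voiceless uvular fricative), which sits after the trigger /c/ (stop).
Changing only its manner to stop gives [q] — the voiceless uvular stop.

[ʎecqi]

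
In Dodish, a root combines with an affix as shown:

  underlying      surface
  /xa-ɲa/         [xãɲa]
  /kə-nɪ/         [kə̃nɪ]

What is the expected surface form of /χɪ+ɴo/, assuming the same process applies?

[χɪ̃ɴo]

The data show regressive nasality assimilation (vowel nasalisation): /a/ → [ã] before /ɲ/; /ə/ → [ə̃] before /n/ — a vowel is nasalised by an immediately following nasal consonant.
The vowel /ɪ/ is adjacent to the following nasal /ɴ/, so it acquires [+nasal] and surfaces as [ɪ̃].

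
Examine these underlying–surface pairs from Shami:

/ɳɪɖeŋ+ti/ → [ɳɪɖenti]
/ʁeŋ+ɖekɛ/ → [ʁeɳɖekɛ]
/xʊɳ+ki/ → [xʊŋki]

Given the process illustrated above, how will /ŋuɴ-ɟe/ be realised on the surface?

[ŋuɲɟe]

The data show regressive place assimilation: /ŋ/ → [n] before /t/; /ŋ/ → [ɳ] before /ɖ/; /ɳ/ → [ŋ] before /k/. In each pair only place changes, matching the following consonant, while manner and voice stay constant.
The rule targets /ɴ/ (voiced uvular nasal), which sits before the trigger /ɟ/ (palatal).
The voiced palatal nasal is [ɲ], so /ɴ/ → [ɲ].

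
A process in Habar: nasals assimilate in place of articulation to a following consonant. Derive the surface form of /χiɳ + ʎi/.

[χiɲʎi]

/ɳ/ is a voiced retroflex nasal. The following trigger /ʎ/ is palatal, so /ɳ/ must become palatal as well.
A voiced palatal nasal is [ɲ], so the surface segment is [ɲ].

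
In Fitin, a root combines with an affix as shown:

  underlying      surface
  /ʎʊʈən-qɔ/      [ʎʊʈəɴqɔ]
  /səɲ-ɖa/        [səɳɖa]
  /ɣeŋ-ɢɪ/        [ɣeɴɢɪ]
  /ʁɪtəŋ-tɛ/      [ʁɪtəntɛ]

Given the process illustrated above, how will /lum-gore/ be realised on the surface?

[luŋgore]

The data show regressive place assimilation: /n/ → [ɴ] before /q/; /ɲ/ → [ɳ] before /ɖ/; /ŋ/ → [ɴ] before /ɢ/; /ŋ/ → [n] before /t/. In each pair only place changes, matching the following consonant, while manner and voice stay constant.
The rule targets /m/ (voiced bilabial nasal), which sits before the trigger /g/ (velar).
The voiced velar nasal is [ŋ], so /m/ → [ŋ].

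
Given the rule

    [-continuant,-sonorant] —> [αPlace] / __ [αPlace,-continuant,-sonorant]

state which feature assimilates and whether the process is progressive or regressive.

regressive place assimilation

The shared variable α links the value of the place features (abbreviated [Place]) on the target to the same value on the neighbouring segment, so place is the feature that assimilates.
The conditioning segment sits to the right of the focus bar, meaning the trigger follows the segment that changes — regressive assimilation.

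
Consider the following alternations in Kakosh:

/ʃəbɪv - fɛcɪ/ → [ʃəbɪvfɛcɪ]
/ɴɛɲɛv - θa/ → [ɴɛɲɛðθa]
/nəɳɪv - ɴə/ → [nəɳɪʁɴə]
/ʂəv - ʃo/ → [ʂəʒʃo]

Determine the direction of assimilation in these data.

regressive

Underlying /v/ is realised as [ð] next to /θ/; /θ/ itself does not change.
/v/ is labiodental while /θ/ is dental; the output [ð] is dental, matching the trigger — so the feature that spreads is place.
The other alternating forms pattern the same way: /v/ → [ʁ] before /ɴ/ (labiodental → uvular, matching uvular); /v/ → [ʒ] before /ʃ/ (labiodental → postalveolar, matching postalveolar) — only place changes, and always toward the following segment.
Nothing changes in [ʃəbɪvfɛcɪ]: there the adjacent consonants already agree in place (/v/ and /f/ are both labiodental), so this form is consistent with the same rule.
Since the segment that changes precedes the conditioning segment, the assimilation is regressive.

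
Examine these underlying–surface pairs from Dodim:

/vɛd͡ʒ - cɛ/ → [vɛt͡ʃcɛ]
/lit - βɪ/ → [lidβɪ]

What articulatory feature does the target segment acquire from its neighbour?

voicing

Underlying /d͡ʒ/ is realised as [t͡ʃ] next to /c/; /c/ itself does not change.
/d͡ʒ/ is voiced while /c/ is voiceless; the output [t͡ʃ] is voiceless, matching the trigger — so the feature that spreads is voicing.
The same holds elsewhere in the data: /t/ → [d] before /β/ (voiceless → voiced, matching voiced) — only voicing changes, and always toward the following segment.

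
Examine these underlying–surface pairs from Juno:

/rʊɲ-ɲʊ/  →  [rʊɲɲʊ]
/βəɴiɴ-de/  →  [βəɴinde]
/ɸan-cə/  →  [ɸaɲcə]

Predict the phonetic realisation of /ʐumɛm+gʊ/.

The data show regressive place assimilation: /ɴ/ → [n] before /d/; /n/ → [ɲ] before /c/. In each pair only place changes, matching the following consonant, while manner and voice stay constant.
Nothing changes in [rʊɲɲʊ]: there the adjacent consonants already agree in place (/ɲ/ and /ɲ/ are both palatal), so this form is consistent with the same rule.
/m/ is a voiced bilabial nasal. The following trigger /g/ is velar, so /m/ must become velar as well.
Changing only its place to velar gives [ŋ] — the voiced velar nasal.

[ʐumɛŋgʊ]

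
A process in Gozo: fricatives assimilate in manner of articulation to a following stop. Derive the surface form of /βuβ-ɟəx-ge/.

[βubɟəkge]

The rule targets /β/ (voiced bilabial fricative), which sits before the trigger /ɟ/ (stop).
Changing only its manner to stop gives [b] — the voiced bilabial stop.
At the second juncture, /x/ likewise becomes [k] adjacent to /g/.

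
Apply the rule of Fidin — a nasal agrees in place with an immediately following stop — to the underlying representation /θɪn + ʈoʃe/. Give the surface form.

[θɪɳʈoʃe]

/n/ is a voiced alveolar nasal. The following trigger /ʈ/ is retroflex, so /n/ must become retroflex as well.
The voiced retroflex nasal is [ɳ], so /n/ → [ɳ].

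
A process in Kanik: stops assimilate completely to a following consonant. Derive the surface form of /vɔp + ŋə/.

/p/ is the segment targeted by the rule; it sits immediately before /ŋ/, so it assimilates completely and surfaces as [ŋ].

[vɔŋŋə]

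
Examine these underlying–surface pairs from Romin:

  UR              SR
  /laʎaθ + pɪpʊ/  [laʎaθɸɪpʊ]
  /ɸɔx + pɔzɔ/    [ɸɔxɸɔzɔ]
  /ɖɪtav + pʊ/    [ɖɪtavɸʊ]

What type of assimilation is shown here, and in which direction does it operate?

Underlying /p/ is realised as [ɸ] next to /θ/; /θ/ itself does not change.
The change stop → fricative matches the manner of the preceding /θ/, identifying this as manner assimilation.
Place and voice are unchanged, so the assimilation is partial, not total.
The other alternating forms pattern the same way: /p/ → [ɸ] after /x/ (stop → fricative, matching a fricative); /p/ → [ɸ] after /v/ (stop → fricative, matching a fricative) — only manner changes, and always toward the preceding segment.
The trigger is the preceding segment, so the direction is progressive (perseverative).

progressive manner assimilation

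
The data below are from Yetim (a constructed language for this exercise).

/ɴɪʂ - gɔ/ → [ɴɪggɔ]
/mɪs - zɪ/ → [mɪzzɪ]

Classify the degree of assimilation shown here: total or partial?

total assimilation

Underlying /ʂ/ is realised as [g] next to /g/; /g/ itself does not change.
The output [g] is identical to the trigger /g/ — every feature (place, manner, voicing) has been copied — so this is total assimilation.
The remaining alternation confirms this: /s/ → [z] before /z/ — in each case the output is a copy of the following consonant.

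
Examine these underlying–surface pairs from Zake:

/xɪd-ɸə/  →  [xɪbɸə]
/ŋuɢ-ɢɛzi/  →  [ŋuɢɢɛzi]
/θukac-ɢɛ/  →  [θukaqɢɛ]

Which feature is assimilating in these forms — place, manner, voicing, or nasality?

place

Comparing underlying and surface forms, /d/ → [b] is the alternation; the neighbouring /ɸ/ is constant.
The change alveolar → bilabial matches the place of the following /ɸ/, identifying this as place assimilation.
The same holds elsewhere in the data: /c/ → [q] before /ɢ/ (palatal → uvular, matching uvular) — only place changes, and always toward the following segment.
No alternation appears in [ŋuɢɢɛzi]: there the adjacent consonants already agree in place (/ɢ/ and /ɢ/ are both uvular), so this form is consistent with the same rule.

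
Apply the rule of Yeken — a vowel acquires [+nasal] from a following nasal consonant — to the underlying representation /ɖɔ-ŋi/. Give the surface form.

[ɖɔ̃ŋi]

The vowel /ɔ/ is adjacent to the following nasal /ŋ/, so it acquires [+nasal] and surfaces as [ɔ̃].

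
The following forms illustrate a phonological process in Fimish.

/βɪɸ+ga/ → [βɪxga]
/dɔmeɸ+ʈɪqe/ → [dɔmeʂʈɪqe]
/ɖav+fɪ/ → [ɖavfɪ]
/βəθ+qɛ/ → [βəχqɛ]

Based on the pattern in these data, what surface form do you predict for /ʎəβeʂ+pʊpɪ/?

The data show regressive place assimilation: /ɸ/ → [x] before /g/; /ɸ/ → [ʂ] before /ʈ/; /θ/ → [χ] before /q/. In each pair only place changes, matching the following consonant, while manner and voice stay constant.
Nothing changes in [ɖavfɪ]: there the adjacent consonants already agree in place (/v/ and /f/ are both labiodental), so this form is consistent with the same rule.
The rule targets /ʂ/ (voiceless retroflex fricative), which sits before the trigger /p/ (bilabial).
The voiceless bilabial fricative is [ɸ], so /ʂ/ → [ɸ].

[ʎəβeɸpʊpɪ]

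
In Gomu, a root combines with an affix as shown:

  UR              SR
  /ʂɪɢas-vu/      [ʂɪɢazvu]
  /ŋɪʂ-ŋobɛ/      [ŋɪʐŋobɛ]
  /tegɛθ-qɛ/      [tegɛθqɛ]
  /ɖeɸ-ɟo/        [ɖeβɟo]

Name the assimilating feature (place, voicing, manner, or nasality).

Underlying /s/ is realised as [z] next to /v/; /v/ itself does not change.
The change voiceless → voiced matches the voicing of the following /v/, identifying this as voicing assimilation.
Checking the remaining alternations: /ʂ/ → [ʐ] before /ŋ/ (voiceless → voiced, matching voiced); /ɸ/ → [β] before /ɟ/ (voiceless → voiced, matching voiced) — only voicing changes, and always toward the following segment.
No alternation appears in [tegɛθqɛ]: there the adjacent consonants already agree in voicing (/θ/ and /q/ are both voiceless), so this form is consistent with the same rule.

voicing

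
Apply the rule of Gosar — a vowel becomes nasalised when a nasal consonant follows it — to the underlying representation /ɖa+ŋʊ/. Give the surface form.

The vowel /a/ is adjacent to the following nasal /ŋ/, so it acquires [+nasal] and surfaces as [ã].

[ɖãŋʊ]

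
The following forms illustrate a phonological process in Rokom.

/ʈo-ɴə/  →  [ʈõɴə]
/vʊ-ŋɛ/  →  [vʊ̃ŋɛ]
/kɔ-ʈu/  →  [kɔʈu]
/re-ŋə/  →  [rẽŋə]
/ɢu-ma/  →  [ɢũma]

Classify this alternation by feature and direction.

The vowel /o/ surfaces as nasalised [õ] next to the following nasal /ɴ/ — it has acquired the [+nasal] feature of its neighbour.
The other forms show the same pattern: /ʊ/ → [ʊ̃] before /ŋ/; /e/ → [ẽ] before /ŋ/; /u/ → [ũ] before /m/ — each time a vowel is nasalised next to a following nasal.
No change occurs in [kɔʈu] because the vowel at the boundary is adjacent to an oral consonant, not a nasal (/ɔ/ next to /ʈ/).
Because the conditioning nasal is to the right of the vowel that changes, the process is regressive (anticipatory).

regressive nasality assimilation (vowel nasalisation)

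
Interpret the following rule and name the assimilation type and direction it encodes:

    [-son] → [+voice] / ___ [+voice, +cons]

The target ([-son], obstruents) acquires [+voice] next to a voiced consonant ([+voice, +cons]) — it takes on the voicing of its neighbour, so the feature that spreads is voicing.
The conditioning segment sits to the right of the focus bar, meaning the trigger follows the segment that changes — regressive assimilation.

regressive voicing assimilation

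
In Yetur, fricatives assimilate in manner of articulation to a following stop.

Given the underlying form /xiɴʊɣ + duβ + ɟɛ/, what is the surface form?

[xiɴʊgdubɟɛ]

The rule targets /ɣ/ (voiced velar fricative), which sits before the trigger /d/ (stop).
The voiced velar stop is [g], so /ɣ/ → [g].
The same rule applies at the second boundary: /β/ → [b] next to /ɟ/.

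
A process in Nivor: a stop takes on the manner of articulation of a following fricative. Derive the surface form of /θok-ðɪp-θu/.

The rule targets /k/ (voiceless velar stop), which sits before the trigger /ð/ (fricative).
A voiceless velar fricative is [x], so the surface segment is [x].
At the second juncture, /p/ likewise becomes [ɸ] adjacent to /θ/.

[θoxðɪɸθu]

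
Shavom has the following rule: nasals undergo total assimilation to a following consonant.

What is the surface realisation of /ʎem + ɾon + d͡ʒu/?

/m/ is the segment targeted by the rule; it sits immediately before /ɾ/, so it assimilates completely and surfaces as [ɾ].
At the second juncture, /n/ likewise becomes [d͡ʒ] adjacent to /d͡ʒ/.

[ʎeɾɾod͡ʒd͡ʒu]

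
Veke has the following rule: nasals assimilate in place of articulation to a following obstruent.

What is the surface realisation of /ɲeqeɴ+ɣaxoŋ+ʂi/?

/ɴ/ is a voiced uvular nasal. The following trigger /ɣ/ is velar, so /ɴ/ must become velar as well.
A voiced velar nasal is [ŋ], so the surface segment is [ŋ].
The same rule applies at the second boundary: /ŋ/ → [ɳ] next to /ʂ/.

[ɲeqeŋɣaxoɳʂi]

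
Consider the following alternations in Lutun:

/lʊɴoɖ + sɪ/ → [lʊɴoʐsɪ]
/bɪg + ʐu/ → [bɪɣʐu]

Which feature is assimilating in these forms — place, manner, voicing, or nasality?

Underlying /ɖ/ is realised as [ʐ] next to /s/; /s/ itself does not change.
/ɖ/ is a stop while /s/ is a fricative; the output [ʐ] is a fricative, matching the trigger — so the feature that spreads is manner.
The other alternating form patterns the same way: /g/ → [ɣ] before /ʐ/ (stop → fricative, matching a fricative) — only manner changes, and always toward the following segment.

manner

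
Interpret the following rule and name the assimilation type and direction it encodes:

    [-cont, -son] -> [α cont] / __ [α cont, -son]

regressive manner assimilation

The shared variable α links the value of [cont] on the target to that of the neighbouring obstruent. [cont] distinguishes stops from fricatives — a manner-of-articulation feature — so this is manner assimilation.
The conditioning segment sits to the right of the focus bar, meaning the trigger follows the segment that changes — regressive assimilation.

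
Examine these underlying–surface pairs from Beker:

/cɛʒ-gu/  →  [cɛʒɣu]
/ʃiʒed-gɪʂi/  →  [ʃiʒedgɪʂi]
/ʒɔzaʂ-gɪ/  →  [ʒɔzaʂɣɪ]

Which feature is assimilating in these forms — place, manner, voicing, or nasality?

Underlying /g/ is realised as [ɣ] next to /ʒ/; /ʒ/ itself does not change.
The change stop → fricative matches the manner of the preceding /ʒ/, identifying this as manner assimilation.
The other alternating form patterns the same way: /g/ → [ɣ] after /ʂ/ (stop → fricative, matching a fricative) — only manner changes, and always toward the preceding segment.
Nothing changes in [ʃiʒedgɪʂi]: there the adjacent consonants already agree in manner (/g/ and /d/ are both stops), so this form is consistent with the same rule.

manner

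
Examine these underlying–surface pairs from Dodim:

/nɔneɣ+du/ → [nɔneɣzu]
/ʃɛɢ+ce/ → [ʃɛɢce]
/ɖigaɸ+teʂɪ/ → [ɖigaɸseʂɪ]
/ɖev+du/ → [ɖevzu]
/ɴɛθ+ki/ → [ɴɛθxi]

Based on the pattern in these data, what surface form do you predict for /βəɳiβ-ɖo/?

[βəɳiβʐo]

The data show progressive manner assimilation: /d/ → [z] after /ɣ/; /t/ → [s] after /ɸ/; /d/ → [z] after /v/; /k/ → [x] after /θ/. In each pair only manner changes, matching the preceding consonant, while place and voice stay constant.
No alternation appears in [ʃɛɢce]: there the adjacent consonants already agree in manner (/c/ and /ɢ/ are both stops), so this form is consistent with the same rule.
/ɖ/ is a voiced retroflex stop. The preceding trigger /β/ is a fricative, so /ɖ/ must become a fricative as well.
The voiced retroflex fricative is [ʐ], so /ɖ/ → [ʐ].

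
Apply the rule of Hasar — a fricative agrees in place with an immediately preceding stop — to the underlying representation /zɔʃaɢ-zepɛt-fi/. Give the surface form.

[zɔʃaɢʁepɛtsi]

/z/ is a voiced alveolar fricative. The preceding trigger /ɢ/ is uvular, so /z/ must become uvular as well.
Changing only its place to uvular gives [ʁ] — the voiced uvular fricative.
At the second juncture, /f/ likewise becomes [s] adjacent to /t/.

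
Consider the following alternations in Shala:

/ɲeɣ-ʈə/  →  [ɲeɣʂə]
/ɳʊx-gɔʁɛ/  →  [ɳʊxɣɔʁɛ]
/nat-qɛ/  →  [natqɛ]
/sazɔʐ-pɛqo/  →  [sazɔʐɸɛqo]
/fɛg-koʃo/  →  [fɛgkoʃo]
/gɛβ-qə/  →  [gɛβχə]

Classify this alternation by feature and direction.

The segment that alternates is /ʈ/, which surfaces as [ʂ] when adjacent to /ɣ/.
/ʈ/ is a stop while /ɣ/ is a fricative; the output [ʂ] is a fricative, matching the trigger — so the feature that spreads is manner.
Place and voice are unchanged, so the assimilation is partial, not total.
The other alternating forms pattern the same way: /g/ → [ɣ] after /x/ (stop → fricative, matching a fricative); /p/ → [ɸ] after /ʐ/ (stop → fricative, matching a fricative); /q/ → [χ] after /β/ (stop → fricative, matching a fricative) — only manner changes, and always toward the preceding segment.
No alternation appears in [natqɛ], [fɛgkoʃo]: there the adjacent consonants already agree in manner (/q/ and /t/ are both stops; /k/ and /g/ are both stops), so these forms are consistent with the same rule.
Since the segment that changes follows the conditioning segment, the assimilation is progressive.

progressive manner assimilation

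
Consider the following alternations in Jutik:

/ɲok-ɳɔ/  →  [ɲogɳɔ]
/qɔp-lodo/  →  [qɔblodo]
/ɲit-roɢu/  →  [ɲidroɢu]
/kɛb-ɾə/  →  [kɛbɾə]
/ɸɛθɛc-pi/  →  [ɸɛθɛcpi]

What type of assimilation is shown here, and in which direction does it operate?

regressive voicing assimilation

The segment that alternates is /k/, which surfaces as [g] when adjacent to /ɳ/.
The change voiceless → voiced matches the voicing of the following /ɳ/, identifying this as voicing assimilation.
Place and manner are unchanged, so the assimilation is partial, not total.
The same holds elsewhere in the data: /p/ → [b] before /l/ (voiceless → voiced, matching voiced); /t/ → [d] before /r/ (voiceless → voiced, matching voiced) — only voicing changes, and always toward the following segment.
Nothing changes in [kɛbɾə], [ɸɛθɛcpi]: there the adjacent consonants already agree in voicing (/b/ and /ɾ/ are both voiced; /c/ and /p/ are both voiceless), so these forms are consistent with the same rule.
The trigger is the following segment, so the direction is regressive (anticipatory).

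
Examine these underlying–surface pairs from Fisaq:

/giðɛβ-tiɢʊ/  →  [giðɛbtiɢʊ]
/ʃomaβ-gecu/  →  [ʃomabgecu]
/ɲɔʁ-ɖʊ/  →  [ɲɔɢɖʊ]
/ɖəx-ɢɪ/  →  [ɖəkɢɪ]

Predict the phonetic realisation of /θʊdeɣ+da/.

[θʊdegda]

The data show regressive manner assimilation: /β/ → [b] before /t/; /β/ → [b] before /g/; /ʁ/ → [ɢ] before /ɖ/; /x/ → [k] before /ɢ/. In each pair only manner changes, matching the following consonant, while place and voice stay constant.
/ɣ/ is a voiced velar fricative. The following trigger /d/ is a stop, so /ɣ/ must become a stop as well.
Changing only its manner to stop gives [g] — the voiced velar stop.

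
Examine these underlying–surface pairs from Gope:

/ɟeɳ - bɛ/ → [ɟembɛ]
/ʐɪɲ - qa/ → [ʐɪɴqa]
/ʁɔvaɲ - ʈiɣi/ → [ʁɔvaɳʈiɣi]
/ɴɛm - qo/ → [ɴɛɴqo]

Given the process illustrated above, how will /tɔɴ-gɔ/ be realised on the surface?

The data show regressive place assimilation: /ɳ/ → [m] before /b/; /ɲ/ → [ɴ] before /q/; /ɲ/ → [ɳ] before /ʈ/; /m/ → [ɴ] before /q/. In each pair only place changes, matching the following consonant, while manner and voice stay constant.
The rule targets /ɴ/ (voiced uvular nasal), which sits before the trigger /g/ (velar).
The voiced velar nasal is [ŋ], so /ɴ/ → [ŋ].

[tɔŋgɔ]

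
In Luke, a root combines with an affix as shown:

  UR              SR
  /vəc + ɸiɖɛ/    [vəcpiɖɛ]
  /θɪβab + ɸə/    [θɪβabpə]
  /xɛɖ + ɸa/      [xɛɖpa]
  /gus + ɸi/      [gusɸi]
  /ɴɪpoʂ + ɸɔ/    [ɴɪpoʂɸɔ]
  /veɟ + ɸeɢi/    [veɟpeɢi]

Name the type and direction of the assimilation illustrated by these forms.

The segment that alternates is /ɸ/, which surfaces as [p] when adjacent to /c/.
The change fricative → stop matches the manner of the preceding /c/, identifying this as manner assimilation.
Place and voice are unchanged, so the assimilation is partial, not total.
The same holds elsewhere in the data: /ɸ/ → [p] after /b/ (fricative → stop, matching a stop); /ɸ/ → [p] after /ɖ/ (fricative → stop, matching a stop); /ɸ/ → [p] after /ɟ/ (fricative → stop, matching a stop) — only manner changes, and always toward the preceding segment.
No alternation appears in [gusɸi], [ɴɪpoʂɸɔ]: there the adjacent consonants already agree in manner (/ɸ/ and /s/ are both fricatives; /ɸ/ and /ʂ/ are both fricatives), so these forms are consistent with the same rule.
Since the segment that changes follows the conditioning segment, the assimilation is progressive.

progressive manner assimilation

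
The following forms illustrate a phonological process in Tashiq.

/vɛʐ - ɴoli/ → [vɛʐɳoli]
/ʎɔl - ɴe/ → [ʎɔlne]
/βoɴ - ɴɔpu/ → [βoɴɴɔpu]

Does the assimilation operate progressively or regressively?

Comparing underlying and surface forms, /ɴ/ → [ɳ] is the alternation; the neighbouring /ʐ/ is constant.
The change uvular → retroflex matches the place of the preceding /ʐ/, identifying this as place assimilation.
Checking the remaining alternation: /ɴ/ → [n] after /l/ (uvular → alveolar, matching alveolar) — only place changes, and always toward the preceding segment.
No alternation appears in [βoɴɴɔpu]: there the adjacent consonants already agree in place (/ɴ/ and /ɴ/ are both uvular), so this form is consistent with the same rule.
Since the segment that changes follows the conditioning segment, the assimilation is progressive.

progressive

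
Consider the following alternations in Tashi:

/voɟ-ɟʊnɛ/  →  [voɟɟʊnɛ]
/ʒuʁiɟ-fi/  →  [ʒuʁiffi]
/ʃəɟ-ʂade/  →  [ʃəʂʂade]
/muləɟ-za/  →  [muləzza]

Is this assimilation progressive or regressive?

The segment that alternates is /ɟ/, which surfaces as [f] when adjacent to /f/.
The output [f] is identical to the trigger /f/ — every feature (place, manner, voicing) has been copied — so this is total assimilation.
The other forms behave the same way: /ɟ/ → [ʂ] before /ʂ/; /ɟ/ → [z] before /z/ — in each case the output is a copy of the following consonant.
In [voɟɟʊnɛ] the two consonants at the boundary are already identical (/ɟ/ + /ɟ/), so the rule applies vacuously and nothing changes.
The trigger is the following segment, so the direction is regressive (anticipatory).

regressive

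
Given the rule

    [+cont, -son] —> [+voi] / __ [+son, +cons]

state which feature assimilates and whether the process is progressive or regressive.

regressive voicing assimilation

The target ([+cont, -son], fricatives) acquires [+voi] next to a sonorant consonant ([+son, +cons]) — it takes on the voicing of its neighbour, so the feature that spreads is voicing.
Since the environment is written after the underscore, the trigger follows the target; the direction is regressive.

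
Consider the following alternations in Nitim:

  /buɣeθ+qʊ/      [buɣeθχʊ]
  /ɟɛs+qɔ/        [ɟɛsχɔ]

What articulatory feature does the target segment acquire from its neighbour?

manner

Comparing underlying and surface forms, /q/ → [χ] is the alternation; the neighbouring /θ/ is constant.
The change stop → fricative matches the manner of the preceding /θ/, identifying this as manner assimilation.
The same holds elsewhere in the data: /q/ → [χ] after /s/ (stop → fricative, matching a fricative) — only manner changes, and always toward the preceding segment.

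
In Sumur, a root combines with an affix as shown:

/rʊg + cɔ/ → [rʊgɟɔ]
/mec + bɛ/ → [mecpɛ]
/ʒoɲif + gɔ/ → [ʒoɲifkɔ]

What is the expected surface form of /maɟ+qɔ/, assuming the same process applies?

[maɟɢɔ]

The data show progressive voicing assimilation: /c/ → [ɟ] after /g/; /b/ → [p] after /c/; /g/ → [k] after /f/. In each pair only voicing changes, matching the preceding consonant, while place and manner stay constant.
/q/ is a voiceless uvular stop. The preceding trigger /ɟ/ is voiced, so /q/ must become voiced as well.
Changing only its voicing to voiced gives [ɢ] — the voiced uvular stop.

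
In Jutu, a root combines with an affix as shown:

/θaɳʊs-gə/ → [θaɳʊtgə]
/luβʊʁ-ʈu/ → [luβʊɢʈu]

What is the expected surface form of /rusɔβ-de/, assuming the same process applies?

The data show regressive manner assimilation: /s/ → [t] before /g/; /ʁ/ → [ɢ] before /ʈ/. In each pair only manner changes, matching the following consonant, while place and voice stay constant.
The rule targets /β/ (voiced bilabial fricative), which sits before the trigger /d/ (stop).
Changing only its manner to stop gives [b] — the voiced bilabial stop.

[rusɔbde]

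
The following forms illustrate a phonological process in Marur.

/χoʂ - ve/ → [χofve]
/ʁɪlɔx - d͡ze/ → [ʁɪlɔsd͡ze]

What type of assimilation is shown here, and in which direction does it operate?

regressive place assimilation

Comparing underlying and surface forms, /ʂ/ → [f] is the alternation; the neighbouring /v/ is constant.
The change retroflex → labiodental matches the place of the following /v/, identifying this as place assimilation.
Manner and voice are unchanged, so the assimilation is partial, not total.
Checking the remaining alternation: /x/ → [s] before /d͡z/ (velar → alveolar, matching alveolar) — only place changes, and always toward the following segment.
The trigger is the following segment, so the direction is regressive (anticipatory).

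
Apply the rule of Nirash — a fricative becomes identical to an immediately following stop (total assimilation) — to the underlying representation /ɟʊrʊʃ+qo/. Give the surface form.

/ʃ/ is the segment targeted by the rule; it sits immediately before /q/, so it assimilates completely and surfaces as [q].

[ɟʊrʊqqo]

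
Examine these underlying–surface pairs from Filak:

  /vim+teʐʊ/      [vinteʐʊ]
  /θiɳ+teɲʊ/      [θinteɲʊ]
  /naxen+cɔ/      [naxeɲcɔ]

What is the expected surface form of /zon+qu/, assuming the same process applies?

The data show regressive place assimilation: /m/ → [n] before /t/; /ɳ/ → [n] before /t/; /n/ → [ɲ] before /c/. In each pair only place changes, matching the following consonant, while manner and voice stay constant.
The rule targets /n/ (voiced alveolar nasal), which sits before the trigger /q/ (uvular).
A voiced uvular nasal is [ɴ], so the surface segment is [ɴ].

[zoɴqu]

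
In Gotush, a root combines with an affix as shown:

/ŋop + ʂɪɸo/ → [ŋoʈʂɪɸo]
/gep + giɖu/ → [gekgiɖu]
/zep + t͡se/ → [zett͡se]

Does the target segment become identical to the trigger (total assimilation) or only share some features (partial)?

Underlying /p/ is realised as [ʈ] next to /ʂ/; /ʂ/ itself does not change.
The change bilabial → retroflex matches the place of the following /ʂ/, identifying this as place assimilation.
Manner and voice are unchanged, so the assimilation is partial, not total.
Checking the remaining alternations: /p/ → [k] before /g/ (bilabial → velar, matching velar); /p/ → [t] before /t͡s/ (bilabial → alveolar, matching alveolar) — only place changes, and always toward the following segment.

partial assimilation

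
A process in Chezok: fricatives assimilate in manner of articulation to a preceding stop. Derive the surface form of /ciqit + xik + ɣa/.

[ciqitkikga]

The rule targets /x/ (voiceless velar fricative), which sits after the trigger /t/ (stop).
A voiceless velar stop is [k], so the surface segment is [k].
At the second juncture, /ɣ/ likewise becomes [g] adjacent to /k/.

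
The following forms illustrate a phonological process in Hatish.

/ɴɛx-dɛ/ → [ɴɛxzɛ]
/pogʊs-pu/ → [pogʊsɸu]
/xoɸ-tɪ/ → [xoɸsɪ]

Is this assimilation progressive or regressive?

progressive

Comparing underlying and surface forms, /d/ → [z] is the alternation; the neighbouring /x/ is constant.
The change stop → fricative matches the manner of the preceding /x/, identifying this as manner assimilation.
The other alternating forms pattern the same way: /p/ → [ɸ] after /s/ (stop → fricative, matching a fricative); /t/ → [s] after /ɸ/ (stop → fricative, matching a fricative) — only manner changes, and always toward the preceding segment.
Since the segment that changes follows the conditioning segment, the assimilation is progressive.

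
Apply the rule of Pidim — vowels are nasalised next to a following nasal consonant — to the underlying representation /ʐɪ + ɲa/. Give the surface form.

The vowel /ɪ/ is adjacent to the following nasal /ɲ/, so it acquires [+nasal] and surfaces as [ɪ̃].

[ʐɪ̃ɲa]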